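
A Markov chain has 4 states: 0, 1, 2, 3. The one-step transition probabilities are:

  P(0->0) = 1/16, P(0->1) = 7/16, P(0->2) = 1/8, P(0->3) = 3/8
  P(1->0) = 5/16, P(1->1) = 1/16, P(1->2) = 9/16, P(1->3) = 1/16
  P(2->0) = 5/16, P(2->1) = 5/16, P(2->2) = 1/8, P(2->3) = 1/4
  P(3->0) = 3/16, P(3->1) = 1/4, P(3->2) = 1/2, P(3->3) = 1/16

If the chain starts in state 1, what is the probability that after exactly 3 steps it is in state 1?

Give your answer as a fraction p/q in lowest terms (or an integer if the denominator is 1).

Answer: 247/1024

Derivation:
Computing P^3 by repeated multiplication:
P^1 =
  0: [1/16, 7/16, 1/8, 3/8]
  1: [5/16, 1/16, 9/16, 1/16]
  2: [5/16, 5/16, 1/8, 1/4]
  3: [3/16, 1/4, 1/2, 1/16]
P^2 =
  0: [1/4, 3/16, 117/256, 27/256]
  1: [29/128, 85/256, 45/256, 17/64]
  2: [13/64, 33/128, 91/256, 47/256]
  3: [33/128, 69/256, 33/128, 55/256]
P^3 =
  0: [485/2048, 1189/4096, 505/2048, 927/4096]
  1: [57/256, 247/1024, 1515/4096, 681/4096]
  2: [489/2048, 1073/4096, 157/512, 789/4096]
  3: [453/2048, 1081/4096, 1325/4096, 49/256]

(P^3)[1 -> 1] = 247/1024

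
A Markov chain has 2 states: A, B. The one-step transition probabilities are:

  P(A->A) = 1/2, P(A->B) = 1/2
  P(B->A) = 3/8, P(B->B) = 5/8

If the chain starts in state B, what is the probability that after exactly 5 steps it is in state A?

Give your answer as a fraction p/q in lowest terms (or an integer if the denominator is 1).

Answer: 14043/32768

Derivation:
Computing P^5 by repeated multiplication:
P^1 =
  A: [1/2, 1/2]
  B: [3/8, 5/8]
P^2 =
  A: [7/16, 9/16]
  B: [27/64, 37/64]
P^3 =
  A: [55/128, 73/128]
  B: [219/512, 293/512]
P^4 =
  A: [439/1024, 585/1024]
  B: [1755/4096, 2341/4096]
P^5 =
  A: [3511/8192, 4681/8192]
  B: [14043/32768, 18725/32768]

(P^5)[B -> A] = 14043/32768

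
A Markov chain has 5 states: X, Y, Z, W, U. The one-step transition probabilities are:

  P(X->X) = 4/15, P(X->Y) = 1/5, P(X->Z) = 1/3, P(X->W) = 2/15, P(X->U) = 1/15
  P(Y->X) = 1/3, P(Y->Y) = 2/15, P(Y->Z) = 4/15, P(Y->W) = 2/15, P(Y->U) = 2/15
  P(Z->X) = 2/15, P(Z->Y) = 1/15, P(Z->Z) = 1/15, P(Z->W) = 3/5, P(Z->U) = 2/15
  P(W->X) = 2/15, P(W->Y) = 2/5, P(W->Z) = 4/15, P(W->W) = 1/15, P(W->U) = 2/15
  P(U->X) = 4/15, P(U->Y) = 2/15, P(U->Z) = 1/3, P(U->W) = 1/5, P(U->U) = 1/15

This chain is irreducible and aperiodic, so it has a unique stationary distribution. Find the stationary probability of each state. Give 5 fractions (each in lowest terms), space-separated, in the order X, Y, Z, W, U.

Answer: 1786/8269 1612/8269 1988/8269 1961/8269 922/8269

Derivation:
The stationary distribution satisfies pi = pi * P, i.e.:
  pi_X = 4/15*pi_X + 1/3*pi_Y + 2/15*pi_Z + 2/15*pi_W + 4/15*pi_U
  pi_Y = 1/5*pi_X + 2/15*pi_Y + 1/15*pi_Z + 2/5*pi_W + 2/15*pi_U
  pi_Z = 1/3*pi_X + 4/15*pi_Y + 1/15*pi_Z + 4/15*pi_W + 1/3*pi_U
  pi_W = 2/15*pi_X + 2/15*pi_Y + 3/5*pi_Z + 1/15*pi_W + 1/5*pi_U
  pi_U = 1/15*pi_X + 2/15*pi_Y + 2/15*pi_Z + 2/15*pi_W + 1/15*pi_U
with normalization: pi_X + pi_Y + pi_Z + pi_W + pi_U = 1.

Using the first 4 balance equations plus normalization, the linear system A*pi = b is:
  [-11/15, 1/3, 2/15, 2/15, 4/15] . pi = 0
  [1/5, -13/15, 1/15, 2/5, 2/15] . pi = 0
  [1/3, 4/15, -14/15, 4/15, 1/3] . pi = 0
  [2/15, 2/15, 3/5, -14/15, 1/5] . pi = 0
  [1, 1, 1, 1, 1] . pi = 1

Solving yields:
  pi_X = 1786/8269
  pi_Y = 1612/8269
  pi_Z = 1988/8269
  pi_W = 1961/8269
  pi_U = 922/8269

Verification (pi * P):
  1786/8269*4/15 + 1612/8269*1/3 + 1988/8269*2/15 + 1961/8269*2/15 + 922/8269*4/15 = 1786/8269 = pi_X  (ok)
  1786/8269*1/5 + 1612/8269*2/15 + 1988/8269*1/15 + 1961/8269*2/5 + 922/8269*2/15 = 1612/8269 = pi_Y  (ok)
  1786/8269*1/3 + 1612/8269*4/15 + 1988/8269*1/15 + 1961/8269*4/15 + 922/8269*1/3 = 1988/8269 = pi_Z  (ok)
  1786/8269*2/15 + 1612/8269*2/15 + 1988/8269*3/5 + 1961/8269*1/15 + 922/8269*1/5 = 1961/8269 = pi_W  (ok)
  1786/8269*1/15 + 1612/8269*2/15 + 1988/8269*2/15 + 1961/8269*2/15 + 922/8269*1/15 = 922/8269 = pi_U  (ok)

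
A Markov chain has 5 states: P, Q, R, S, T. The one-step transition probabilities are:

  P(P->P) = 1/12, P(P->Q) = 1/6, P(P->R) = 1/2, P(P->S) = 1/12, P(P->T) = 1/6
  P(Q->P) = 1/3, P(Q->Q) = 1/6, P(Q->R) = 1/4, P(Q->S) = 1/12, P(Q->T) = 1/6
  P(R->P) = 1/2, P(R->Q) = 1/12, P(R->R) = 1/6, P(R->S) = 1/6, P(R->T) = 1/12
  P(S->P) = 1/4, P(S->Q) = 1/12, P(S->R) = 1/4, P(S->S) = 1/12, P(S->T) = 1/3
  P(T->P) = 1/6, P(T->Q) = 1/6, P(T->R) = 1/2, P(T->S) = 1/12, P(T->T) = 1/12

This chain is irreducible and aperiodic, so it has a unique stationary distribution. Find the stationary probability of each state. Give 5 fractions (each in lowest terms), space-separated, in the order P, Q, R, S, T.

The stationary distribution satisfies pi = pi * P, i.e.:
  pi_P = 1/12*pi_P + 1/3*pi_Q + 1/2*pi_R + 1/4*pi_S + 1/6*pi_T
  pi_Q = 1/6*pi_P + 1/6*pi_Q + 1/12*pi_R + 1/12*pi_S + 1/6*pi_T
  pi_R = 1/2*pi_P + 1/4*pi_Q + 1/6*pi_R + 1/4*pi_S + 1/2*pi_T
  pi_S = 1/12*pi_P + 1/12*pi_Q + 1/6*pi_R + 1/12*pi_S + 1/12*pi_T
  pi_T = 1/6*pi_P + 1/6*pi_Q + 1/12*pi_R + 1/3*pi_S + 1/12*pi_T
with normalization: pi_P + pi_Q + pi_R + pi_S + pi_T = 1.

Using the first 4 balance equations plus normalization, the linear system A*pi = b is:
  [-11/12, 1/3, 1/2, 1/4, 1/6] . pi = 0
  [1/6, -5/6, 1/12, 1/12, 1/6] . pi = 0
  [1/2, 1/4, -5/6, 1/4, 1/2] . pi = 0
  [1/12, 1/12, 1/6, -11/12, 1/12] . pi = 0
  [1, 1, 1, 1, 1] . pi = 1

Solving yields:
  pi_P = 8491/29913
  pi_Q = 23/177
  pi_R = 253/767
  pi_S = 85/767
  pi_T = 1451/9971

Verification (pi * P):
  8491/29913*1/12 + 23/177*1/3 + 253/767*1/2 + 85/767*1/4 + 1451/9971*1/6 = 8491/29913 = pi_P  (ok)
  8491/29913*1/6 + 23/177*1/6 + 253/767*1/12 + 85/767*1/12 + 1451/9971*1/6 = 23/177 = pi_Q  (ok)
  8491/29913*1/2 + 23/177*1/4 + 253/767*1/6 + 85/767*1/4 + 1451/9971*1/2 = 253/767 = pi_R  (ok)
  8491/29913*1/12 + 23/177*1/12 + 253/767*1/6 + 85/767*1/12 + 1451/9971*1/12 = 85/767 = pi_S  (ok)
  8491/29913*1/6 + 23/177*1/6 + 253/767*1/12 + 85/767*1/3 + 1451/9971*1/12 = 1451/9971 = pi_T  (ok)

Answer: 8491/29913 23/177 253/767 85/767 1451/9971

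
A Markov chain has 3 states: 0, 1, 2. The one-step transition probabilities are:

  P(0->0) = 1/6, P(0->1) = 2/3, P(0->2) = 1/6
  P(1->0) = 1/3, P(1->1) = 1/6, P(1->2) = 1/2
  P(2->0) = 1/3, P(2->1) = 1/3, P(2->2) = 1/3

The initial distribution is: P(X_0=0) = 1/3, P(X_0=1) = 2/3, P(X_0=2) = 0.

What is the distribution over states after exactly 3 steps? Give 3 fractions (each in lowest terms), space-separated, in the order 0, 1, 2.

Propagating the distribution step by step (d_{t+1} = d_t * P):
d_0 = (0=1/3, 1=2/3, 2=0)
  d_1[0] = 1/3*1/6 + 2/3*1/3 + 0*1/3 = 5/18
  d_1[1] = 1/3*2/3 + 2/3*1/6 + 0*1/3 = 1/3
  d_1[2] = 1/3*1/6 + 2/3*1/2 + 0*1/3 = 7/18
d_1 = (0=5/18, 1=1/3, 2=7/18)
  d_2[0] = 5/18*1/6 + 1/3*1/3 + 7/18*1/3 = 31/108
  d_2[1] = 5/18*2/3 + 1/3*1/6 + 7/18*1/3 = 10/27
  d_2[2] = 5/18*1/6 + 1/3*1/2 + 7/18*1/3 = 37/108
d_2 = (0=31/108, 1=10/27, 2=37/108)
  d_3[0] = 31/108*1/6 + 10/27*1/3 + 37/108*1/3 = 185/648
  d_3[1] = 31/108*2/3 + 10/27*1/6 + 37/108*1/3 = 119/324
  d_3[2] = 31/108*1/6 + 10/27*1/2 + 37/108*1/3 = 25/72
d_3 = (0=185/648, 1=119/324, 2=25/72)

Answer: 185/648 119/324 25/72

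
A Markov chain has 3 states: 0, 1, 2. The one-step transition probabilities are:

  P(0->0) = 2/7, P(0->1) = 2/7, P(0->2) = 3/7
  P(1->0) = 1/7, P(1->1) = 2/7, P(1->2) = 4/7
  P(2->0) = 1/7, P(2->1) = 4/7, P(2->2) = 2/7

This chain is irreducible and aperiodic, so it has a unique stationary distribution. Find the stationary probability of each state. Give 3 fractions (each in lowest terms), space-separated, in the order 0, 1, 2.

Answer: 1/6 11/27 23/54

Derivation:
The stationary distribution satisfies pi = pi * P, i.e.:
  pi_0 = 2/7*pi_0 + 1/7*pi_1 + 1/7*pi_2
  pi_1 = 2/7*pi_0 + 2/7*pi_1 + 4/7*pi_2
  pi_2 = 3/7*pi_0 + 4/7*pi_1 + 2/7*pi_2
with normalization: pi_0 + pi_1 + pi_2 = 1.

Using the first 2 balance equations plus normalization, the linear system A*pi = b is:
  [-5/7, 1/7, 1/7] . pi = 0
  [2/7, -5/7, 4/7] . pi = 0
  [1, 1, 1] . pi = 1

Solving yields:
  pi_0 = 1/6
  pi_1 = 11/27
  pi_2 = 23/54

Verification (pi * P):
  1/6*2/7 + 11/27*1/7 + 23/54*1/7 = 1/6 = pi_0  (ok)
  1/6*2/7 + 11/27*2/7 + 23/54*4/7 = 11/27 = pi_1  (ok)
  1/6*3/7 + 11/27*4/7 + 23/54*2/7 = 23/54 = pi_2  (ok)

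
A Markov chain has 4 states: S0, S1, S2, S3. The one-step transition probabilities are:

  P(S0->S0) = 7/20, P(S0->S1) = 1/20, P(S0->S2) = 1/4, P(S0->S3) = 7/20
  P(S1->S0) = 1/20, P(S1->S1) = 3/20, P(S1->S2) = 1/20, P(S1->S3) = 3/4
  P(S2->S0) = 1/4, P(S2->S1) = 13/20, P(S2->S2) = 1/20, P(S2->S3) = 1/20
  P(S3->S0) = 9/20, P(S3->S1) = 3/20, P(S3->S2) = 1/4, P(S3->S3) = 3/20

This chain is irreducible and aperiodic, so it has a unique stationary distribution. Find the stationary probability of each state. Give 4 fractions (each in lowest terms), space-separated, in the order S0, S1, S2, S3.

Answer: 419/1386 191/924 241/1386 293/924

Derivation:
The stationary distribution satisfies pi = pi * P, i.e.:
  pi_S0 = 7/20*pi_S0 + 1/20*pi_S1 + 1/4*pi_S2 + 9/20*pi_S3
  pi_S1 = 1/20*pi_S0 + 3/20*pi_S1 + 13/20*pi_S2 + 3/20*pi_S3
  pi_S2 = 1/4*pi_S0 + 1/20*pi_S1 + 1/20*pi_S2 + 1/4*pi_S3
  pi_S3 = 7/20*pi_S0 + 3/4*pi_S1 + 1/20*pi_S2 + 3/20*pi_S3
with normalization: pi_S0 + pi_S1 + pi_S2 + pi_S3 = 1.

Using the first 3 balance equations plus normalization, the linear system A*pi = b is:
  [-13/20, 1/20, 1/4, 9/20] . pi = 0
  [1/20, -17/20, 13/20, 3/20] . pi = 0
  [1/4, 1/20, -19/20, 1/4] . pi = 0
  [1, 1, 1, 1] . pi = 1

Solving yields:
  pi_S0 = 419/1386
  pi_S1 = 191/924
  pi_S2 = 241/1386
  pi_S3 = 293/924

Verification (pi * P):
  419/1386*7/20 + 191/924*1/20 + 241/1386*1/4 + 293/924*9/20 = 419/1386 = pi_S0  (ok)
  419/1386*1/20 + 191/924*3/20 + 241/1386*13/20 + 293/924*3/20 = 191/924 = pi_S1  (ok)
  419/1386*1/4 + 191/924*1/20 + 241/1386*1/20 + 293/924*1/4 = 241/1386 = pi_S2  (ok)
  419/1386*7/20 + 191/924*3/4 + 241/1386*1/20 + 293/924*3/20 = 293/924 = pi_S3  (ok)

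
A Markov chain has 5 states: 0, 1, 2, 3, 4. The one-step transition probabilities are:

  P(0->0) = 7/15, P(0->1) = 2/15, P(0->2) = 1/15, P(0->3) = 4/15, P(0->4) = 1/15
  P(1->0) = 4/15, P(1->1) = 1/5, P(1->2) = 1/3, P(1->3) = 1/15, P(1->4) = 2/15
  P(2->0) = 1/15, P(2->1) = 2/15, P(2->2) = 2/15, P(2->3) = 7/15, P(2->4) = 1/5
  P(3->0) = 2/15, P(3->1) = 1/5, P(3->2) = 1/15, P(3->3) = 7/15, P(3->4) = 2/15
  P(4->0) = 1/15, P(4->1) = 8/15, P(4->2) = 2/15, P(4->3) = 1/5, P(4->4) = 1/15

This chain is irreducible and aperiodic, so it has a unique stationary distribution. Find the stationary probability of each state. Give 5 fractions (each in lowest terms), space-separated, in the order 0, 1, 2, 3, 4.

Answer: 7413/34157 7384/34157 4843/34157 10408/34157 4109/34157

Derivation:
The stationary distribution satisfies pi = pi * P, i.e.:
  pi_0 = 7/15*pi_0 + 4/15*pi_1 + 1/15*pi_2 + 2/15*pi_3 + 1/15*pi_4
  pi_1 = 2/15*pi_0 + 1/5*pi_1 + 2/15*pi_2 + 1/5*pi_3 + 8/15*pi_4
  pi_2 = 1/15*pi_0 + 1/3*pi_1 + 2/15*pi_2 + 1/15*pi_3 + 2/15*pi_4
  pi_3 = 4/15*pi_0 + 1/15*pi_1 + 7/15*pi_2 + 7/15*pi_3 + 1/5*pi_4
  pi_4 = 1/15*pi_0 + 2/15*pi_1 + 1/5*pi_2 + 2/15*pi_3 + 1/15*pi_4
with normalization: pi_0 + pi_1 + pi_2 + pi_3 + pi_4 = 1.

Using the first 4 balance equations plus normalization, the linear system A*pi = b is:
  [-8/15, 4/15, 1/15, 2/15, 1/15] . pi = 0
  [2/15, -4/5, 2/15, 1/5, 8/15] . pi = 0
  [1/15, 1/3, -13/15, 1/15, 2/15] . pi = 0
  [4/15, 1/15, 7/15, -8/15, 1/5] . pi = 0
  [1, 1, 1, 1, 1] . pi = 1

Solving yields:
  pi_0 = 7413/34157
  pi_1 = 7384/34157
  pi_2 = 4843/34157
  pi_3 = 10408/34157
  pi_4 = 4109/34157

Verification (pi * P):
  7413/34157*7/15 + 7384/34157*4/15 + 4843/34157*1/15 + 10408/34157*2/15 + 4109/34157*1/15 = 7413/34157 = pi_0  (ok)
  7413/34157*2/15 + 7384/34157*1/5 + 4843/34157*2/15 + 10408/34157*1/5 + 4109/34157*8/15 = 7384/34157 = pi_1  (ok)
  7413/34157*1/15 + 7384/34157*1/3 + 4843/34157*2/15 + 10408/34157*1/15 + 4109/34157*2/15 = 4843/34157 = pi_2  (ok)
  7413/34157*4/15 + 7384/34157*1/15 + 4843/34157*7/15 + 10408/34157*7/15 + 4109/34157*1/5 = 10408/34157 = pi_3  (ok)
  7413/34157*1/15 + 7384/34157*2/15 + 4843/34157*1/5 + 10408/34157*2/15 + 4109/34157*1/15 = 4109/34157 = pi_4  (ok)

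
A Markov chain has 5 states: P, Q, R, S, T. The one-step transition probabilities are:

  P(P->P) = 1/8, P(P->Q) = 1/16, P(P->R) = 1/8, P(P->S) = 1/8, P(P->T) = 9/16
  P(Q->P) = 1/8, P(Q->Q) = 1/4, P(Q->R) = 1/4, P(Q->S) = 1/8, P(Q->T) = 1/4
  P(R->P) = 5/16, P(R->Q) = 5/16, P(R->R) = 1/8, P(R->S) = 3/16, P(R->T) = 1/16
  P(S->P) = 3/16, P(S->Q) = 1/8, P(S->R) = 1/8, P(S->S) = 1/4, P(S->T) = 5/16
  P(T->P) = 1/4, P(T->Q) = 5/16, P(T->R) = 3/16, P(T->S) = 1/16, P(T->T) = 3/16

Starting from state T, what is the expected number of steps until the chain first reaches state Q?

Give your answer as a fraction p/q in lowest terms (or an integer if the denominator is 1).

Answer: 64688/15153

Derivation:
Let h_i = expected steps to first reach Q from state i.
Boundary: h_Q = 0.
First-step equations for the other states:
  h_P = 1 + 1/8*h_P + 1/16*h_Q + 1/8*h_R + 1/8*h_S + 9/16*h_T
  h_R = 1 + 5/16*h_P + 5/16*h_Q + 1/8*h_R + 3/16*h_S + 1/16*h_T
  h_S = 1 + 3/16*h_P + 1/8*h_Q + 1/8*h_R + 1/4*h_S + 5/16*h_T
  h_T = 1 + 1/4*h_P + 5/16*h_Q + 3/16*h_R + 1/16*h_S + 3/16*h_T

Substituting h_Q = 0 and rearranging gives the linear system (I - Q) h = 1:
  [7/8, -1/8, -1/8, -9/16] . (h_P, h_R, h_S, h_T) = 1
  [-5/16, 7/8, -3/16, -1/16] . (h_P, h_R, h_S, h_T) = 1
  [-3/16, -1/8, 3/4, -5/16] . (h_P, h_R, h_S, h_T) = 1
  [-1/4, -3/16, -1/16, 13/16] . (h_P, h_R, h_S, h_T) = 1

Solving yields:
  h_P = 26560/5051
  h_R = 67168/15153
  h_S = 78272/15153
  h_T = 64688/15153

Starting state is T, so the expected hitting time is h_T = 64688/15153.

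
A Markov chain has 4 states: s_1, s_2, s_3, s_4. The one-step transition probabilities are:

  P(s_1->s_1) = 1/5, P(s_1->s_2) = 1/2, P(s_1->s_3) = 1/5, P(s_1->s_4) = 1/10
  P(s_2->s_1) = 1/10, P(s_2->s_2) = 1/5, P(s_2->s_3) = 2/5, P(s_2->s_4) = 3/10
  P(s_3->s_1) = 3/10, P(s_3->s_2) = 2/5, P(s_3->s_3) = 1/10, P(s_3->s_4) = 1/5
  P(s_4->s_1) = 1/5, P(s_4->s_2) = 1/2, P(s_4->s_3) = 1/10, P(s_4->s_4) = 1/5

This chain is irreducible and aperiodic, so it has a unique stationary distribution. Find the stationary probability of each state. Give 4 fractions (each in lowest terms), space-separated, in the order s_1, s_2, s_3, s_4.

Answer: 35/188 69/188 43/188 41/188

Derivation:
The stationary distribution satisfies pi = pi * P, i.e.:
  pi_s_1 = 1/5*pi_s_1 + 1/10*pi_s_2 + 3/10*pi_s_3 + 1/5*pi_s_4
  pi_s_2 = 1/2*pi_s_1 + 1/5*pi_s_2 + 2/5*pi_s_3 + 1/2*pi_s_4
  pi_s_3 = 1/5*pi_s_1 + 2/5*pi_s_2 + 1/10*pi_s_3 + 1/10*pi_s_4
  pi_s_4 = 1/10*pi_s_1 + 3/10*pi_s_2 + 1/5*pi_s_3 + 1/5*pi_s_4
with normalization: pi_s_1 + pi_s_2 + pi_s_3 + pi_s_4 = 1.

Using the first 3 balance equations plus normalization, the linear system A*pi = b is:
  [-4/5, 1/10, 3/10, 1/5] . pi = 0
  [1/2, -4/5, 2/5, 1/2] . pi = 0
  [1/5, 2/5, -9/10, 1/10] . pi = 0
  [1, 1, 1, 1] . pi = 1

Solving yields:
  pi_s_1 = 35/188
  pi_s_2 = 69/188
  pi_s_3 = 43/188
  pi_s_4 = 41/188

Verification (pi * P):
  35/188*1/5 + 69/188*1/10 + 43/188*3/10 + 41/188*1/5 = 35/188 = pi_s_1  (ok)
  35/188*1/2 + 69/188*1/5 + 43/188*2/5 + 41/188*1/2 = 69/188 = pi_s_2  (ok)
  35/188*1/5 + 69/188*2/5 + 43/188*1/10 + 41/188*1/10 = 43/188 = pi_s_3  (ok)
  35/188*1/10 + 69/188*3/10 + 43/188*1/5 + 41/188*1/5 = 41/188 = pi_s_4  (ok)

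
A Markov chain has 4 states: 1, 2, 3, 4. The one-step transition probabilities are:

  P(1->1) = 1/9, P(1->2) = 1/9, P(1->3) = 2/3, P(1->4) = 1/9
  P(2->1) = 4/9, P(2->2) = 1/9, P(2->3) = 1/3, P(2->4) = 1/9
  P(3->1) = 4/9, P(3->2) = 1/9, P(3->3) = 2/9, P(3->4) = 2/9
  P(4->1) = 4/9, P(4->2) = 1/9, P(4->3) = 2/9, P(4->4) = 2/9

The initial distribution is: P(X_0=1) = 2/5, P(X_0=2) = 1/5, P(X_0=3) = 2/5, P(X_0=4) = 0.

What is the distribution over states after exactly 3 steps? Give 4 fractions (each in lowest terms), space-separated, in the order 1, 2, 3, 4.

Answer: 134/405 1/9 469/1215 209/1215

Derivation:
Propagating the distribution step by step (d_{t+1} = d_t * P):
d_0 = (1=2/5, 2=1/5, 3=2/5, 4=0)
  d_1[1] = 2/5*1/9 + 1/5*4/9 + 2/5*4/9 + 0*4/9 = 14/45
  d_1[2] = 2/5*1/9 + 1/5*1/9 + 2/5*1/9 + 0*1/9 = 1/9
  d_1[3] = 2/5*2/3 + 1/5*1/3 + 2/5*2/9 + 0*2/9 = 19/45
  d_1[4] = 2/5*1/9 + 1/5*1/9 + 2/5*2/9 + 0*2/9 = 7/45
d_1 = (1=14/45, 2=1/9, 3=19/45, 4=7/45)
  d_2[1] = 14/45*1/9 + 1/9*4/9 + 19/45*4/9 + 7/45*4/9 = 46/135
  d_2[2] = 14/45*1/9 + 1/9*1/9 + 19/45*1/9 + 7/45*1/9 = 1/9
  d_2[3] = 14/45*2/3 + 1/9*1/3 + 19/45*2/9 + 7/45*2/9 = 151/405
  d_2[4] = 14/45*1/9 + 1/9*1/9 + 19/45*2/9 + 7/45*2/9 = 71/405
d_2 = (1=46/135, 2=1/9, 3=151/405, 4=71/405)
  d_3[1] = 46/135*1/9 + 1/9*4/9 + 151/405*4/9 + 71/405*4/9 = 134/405
  d_3[2] = 46/135*1/9 + 1/9*1/9 + 151/405*1/9 + 71/405*1/9 = 1/9
  d_3[3] = 46/135*2/3 + 1/9*1/3 + 151/405*2/9 + 71/405*2/9 = 469/1215
  d_3[4] = 46/135*1/9 + 1/9*1/9 + 151/405*2/9 + 71/405*2/9 = 209/1215
d_3 = (1=134/405, 2=1/9, 3=469/1215, 4=209/1215)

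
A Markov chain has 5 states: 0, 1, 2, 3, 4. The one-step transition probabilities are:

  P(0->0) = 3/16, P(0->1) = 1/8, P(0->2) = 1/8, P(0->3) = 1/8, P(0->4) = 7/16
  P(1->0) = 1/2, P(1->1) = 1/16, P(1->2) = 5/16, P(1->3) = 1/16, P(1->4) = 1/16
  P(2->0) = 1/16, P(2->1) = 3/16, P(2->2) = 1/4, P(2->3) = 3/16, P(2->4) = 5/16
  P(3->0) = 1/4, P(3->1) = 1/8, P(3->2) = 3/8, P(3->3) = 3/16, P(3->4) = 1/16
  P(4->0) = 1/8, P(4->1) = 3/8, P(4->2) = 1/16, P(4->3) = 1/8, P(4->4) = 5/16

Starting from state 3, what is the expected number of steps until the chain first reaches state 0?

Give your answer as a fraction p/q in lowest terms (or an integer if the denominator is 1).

Let h_i = expected steps to first reach 0 from state i.
Boundary: h_0 = 0.
First-step equations for the other states:
  h_1 = 1 + 1/2*h_0 + 1/16*h_1 + 5/16*h_2 + 1/16*h_3 + 1/16*h_4
  h_2 = 1 + 1/16*h_0 + 3/16*h_1 + 1/4*h_2 + 3/16*h_3 + 5/16*h_4
  h_3 = 1 + 1/4*h_0 + 1/8*h_1 + 3/8*h_2 + 3/16*h_3 + 1/16*h_4
  h_4 = 1 + 1/8*h_0 + 3/8*h_1 + 1/16*h_2 + 1/8*h_3 + 5/16*h_4

Substituting h_0 = 0 and rearranging gives the linear system (I - Q) h = 1:
  [15/16, -5/16, -1/16, -1/16] . (h_1, h_2, h_3, h_4) = 1
  [-3/16, 3/4, -3/16, -5/16] . (h_1, h_2, h_3, h_4) = 1
  [-1/8, -3/8, 13/16, -1/16] . (h_1, h_2, h_3, h_4) = 1
  [-3/8, -1/16, -1/8, 11/16] . (h_1, h_2, h_3, h_4) = 1

Solving yields:
  h_1 = 48832/14241
  h_2 = 74816/14241
  h_3 = 640/141
  h_4 = 21968/4747

Starting state is 3, so the expected hitting time is h_3 = 640/141.

Answer: 640/141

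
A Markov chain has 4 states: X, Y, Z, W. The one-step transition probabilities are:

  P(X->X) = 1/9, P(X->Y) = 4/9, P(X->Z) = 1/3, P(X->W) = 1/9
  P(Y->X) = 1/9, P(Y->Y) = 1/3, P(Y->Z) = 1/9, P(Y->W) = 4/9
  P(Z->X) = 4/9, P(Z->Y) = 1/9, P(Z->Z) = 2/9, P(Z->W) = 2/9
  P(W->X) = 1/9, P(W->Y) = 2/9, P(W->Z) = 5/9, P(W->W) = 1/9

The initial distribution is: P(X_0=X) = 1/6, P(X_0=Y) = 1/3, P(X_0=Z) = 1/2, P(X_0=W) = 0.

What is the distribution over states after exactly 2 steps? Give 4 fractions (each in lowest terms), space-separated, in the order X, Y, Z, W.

Answer: 29/162 70/243 155/486 52/243

Derivation:
Propagating the distribution step by step (d_{t+1} = d_t * P):
d_0 = (X=1/6, Y=1/3, Z=1/2, W=0)
  d_1[X] = 1/6*1/9 + 1/3*1/9 + 1/2*4/9 + 0*1/9 = 5/18
  d_1[Y] = 1/6*4/9 + 1/3*1/3 + 1/2*1/9 + 0*2/9 = 13/54
  d_1[Z] = 1/6*1/3 + 1/3*1/9 + 1/2*2/9 + 0*5/9 = 11/54
  d_1[W] = 1/6*1/9 + 1/3*4/9 + 1/2*2/9 + 0*1/9 = 5/18
d_1 = (X=5/18, Y=13/54, Z=11/54, W=5/18)
  d_2[X] = 5/18*1/9 + 13/54*1/9 + 11/54*4/9 + 5/18*1/9 = 29/162
  d_2[Y] = 5/18*4/9 + 13/54*1/3 + 11/54*1/9 + 5/18*2/9 = 70/243
  d_2[Z] = 5/18*1/3 + 13/54*1/9 + 11/54*2/9 + 5/18*5/9 = 155/486
  d_2[W] = 5/18*1/9 + 13/54*4/9 + 11/54*2/9 + 5/18*1/9 = 52/243
d_2 = (X=29/162, Y=70/243, Z=155/486, W=52/243)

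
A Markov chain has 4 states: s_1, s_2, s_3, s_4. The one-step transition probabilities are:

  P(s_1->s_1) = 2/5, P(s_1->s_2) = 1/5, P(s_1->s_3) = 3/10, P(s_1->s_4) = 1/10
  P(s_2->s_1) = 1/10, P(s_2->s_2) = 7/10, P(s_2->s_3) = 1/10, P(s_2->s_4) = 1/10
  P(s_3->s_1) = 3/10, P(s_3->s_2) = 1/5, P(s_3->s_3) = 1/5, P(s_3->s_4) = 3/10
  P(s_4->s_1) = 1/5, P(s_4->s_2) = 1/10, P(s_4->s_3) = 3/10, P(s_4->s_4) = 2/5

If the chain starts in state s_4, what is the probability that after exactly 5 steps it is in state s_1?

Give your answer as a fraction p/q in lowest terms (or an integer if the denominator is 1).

Answer: 11999/50000

Derivation:
Computing P^5 by repeated multiplication:
P^1 =
  s_1: [2/5, 1/5, 3/10, 1/10]
  s_2: [1/10, 7/10, 1/10, 1/10]
  s_3: [3/10, 1/5, 1/5, 3/10]
  s_4: [1/5, 1/10, 3/10, 2/5]
P^2 =
  s_1: [29/100, 29/100, 23/100, 19/100]
  s_2: [4/25, 27/50, 3/20, 3/20]
  s_3: [13/50, 27/100, 6/25, 23/100]
  s_4: [13/50, 21/100, 1/4, 7/25]
P^3 =
  s_1: [63/250, 163/500, 219/1000, 203/1000]
  s_2: [193/1000, 91/200, 177/1000, 7/40]
  s_3: [249/1000, 39/125, 111/500, 217/1000]
  s_4: [32/125, 277/1000, 233/1000, 117/500]
P^4 =
  s_1: [2397/10000, 3427/10000, 2129/10000, 2047/10000]
  s_2: [527/2500, 41/100, 1913/10000, 1879/10000]
  s_3: [301/1250, 3343/10000, 1077/5000, 419/2000]
  s_4: [617/2500, 3151/10000, 2213/10000, 271/1250]
P^5 =
  s_1: [2937/12500, 2193/6250, 21017/100000, 20399/100000]
  s_2: [22029/100000, 38621/100000, 19887/100000, 19463/100000]
  s_3: [23627/100000, 1731/5000, 529/2500, 20593/100000]
  s_4: [11999/50000, 33587/100000, 4297/20000, 2093/10000]

(P^5)[s_4 -> s_1] = 11999/50000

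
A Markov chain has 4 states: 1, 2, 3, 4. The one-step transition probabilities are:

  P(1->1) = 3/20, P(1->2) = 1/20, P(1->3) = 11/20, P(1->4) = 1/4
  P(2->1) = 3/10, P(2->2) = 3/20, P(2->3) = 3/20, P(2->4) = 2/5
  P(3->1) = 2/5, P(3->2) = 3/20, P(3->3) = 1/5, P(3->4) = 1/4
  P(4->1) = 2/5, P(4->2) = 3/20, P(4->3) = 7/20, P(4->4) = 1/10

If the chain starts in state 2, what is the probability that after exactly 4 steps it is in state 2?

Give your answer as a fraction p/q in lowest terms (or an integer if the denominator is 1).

Answer: 2379/20000

Derivation:
Computing P^4 by repeated multiplication:
P^1 =
  1: [3/20, 1/20, 11/20, 1/4]
  2: [3/10, 3/20, 3/20, 2/5]
  3: [2/5, 3/20, 1/5, 1/4]
  4: [2/5, 3/20, 7/20, 1/10]
P^2 =
  1: [143/400, 27/200, 23/80, 11/50]
  2: [31/100, 3/25, 143/400, 17/80]
  3: [57/200, 11/100, 37/100, 47/200]
  4: [57/200, 11/100, 139/400, 103/400]
P^3 =
  1: [2377/8000, 457/4000, 2811/8000, 949/4000]
  2: [621/2000, 119/1000, 107/320, 1889/8000]
  3: [1271/4000, 243/2000, 659/2000, 37/160]
  4: [1271/4000, 243/2000, 2663/8000, 1823/8000]
P^4 =
  1: [50287/160000, 9623/80000, 53419/160000, 4631/20000]
  2: [12419/40000, 2379/20000, 54103/160000, 37189/160000]
  3: [24673/80000, 4729/40000, 13593/40000, 18683/80000]
  4: [24673/80000, 4729/40000, 54291/160000, 37447/160000]

(P^4)[2 -> 2] = 2379/20000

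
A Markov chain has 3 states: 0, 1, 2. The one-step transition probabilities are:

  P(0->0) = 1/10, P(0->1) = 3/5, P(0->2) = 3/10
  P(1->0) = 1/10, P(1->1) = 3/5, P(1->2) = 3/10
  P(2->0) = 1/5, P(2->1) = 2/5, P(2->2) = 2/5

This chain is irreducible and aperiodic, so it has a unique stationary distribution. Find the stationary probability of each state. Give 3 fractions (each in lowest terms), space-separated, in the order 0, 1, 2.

The stationary distribution satisfies pi = pi * P, i.e.:
  pi_0 = 1/10*pi_0 + 1/10*pi_1 + 1/5*pi_2
  pi_1 = 3/5*pi_0 + 3/5*pi_1 + 2/5*pi_2
  pi_2 = 3/10*pi_0 + 3/10*pi_1 + 2/5*pi_2
with normalization: pi_0 + pi_1 + pi_2 = 1.

Using the first 2 balance equations plus normalization, the linear system A*pi = b is:
  [-9/10, 1/10, 1/5] . pi = 0
  [3/5, -2/5, 2/5] . pi = 0
  [1, 1, 1] . pi = 1

Solving yields:
  pi_0 = 2/15
  pi_1 = 8/15
  pi_2 = 1/3

Verification (pi * P):
  2/15*1/10 + 8/15*1/10 + 1/3*1/5 = 2/15 = pi_0  (ok)
  2/15*3/5 + 8/15*3/5 + 1/3*2/5 = 8/15 = pi_1  (ok)
  2/15*3/10 + 8/15*3/10 + 1/3*2/5 = 1/3 = pi_2  (ok)

Answer: 2/15 8/15 1/3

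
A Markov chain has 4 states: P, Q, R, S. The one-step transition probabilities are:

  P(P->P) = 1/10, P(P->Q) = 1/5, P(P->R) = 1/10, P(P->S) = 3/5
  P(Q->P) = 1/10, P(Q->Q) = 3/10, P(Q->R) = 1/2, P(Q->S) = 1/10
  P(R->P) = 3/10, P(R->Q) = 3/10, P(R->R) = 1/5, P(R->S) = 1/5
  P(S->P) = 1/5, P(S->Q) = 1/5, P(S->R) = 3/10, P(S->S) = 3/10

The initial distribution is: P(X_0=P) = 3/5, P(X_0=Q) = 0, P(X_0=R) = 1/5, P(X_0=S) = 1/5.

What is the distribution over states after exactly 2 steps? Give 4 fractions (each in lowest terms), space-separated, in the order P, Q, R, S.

Propagating the distribution step by step (d_{t+1} = d_t * P):
d_0 = (P=3/5, Q=0, R=1/5, S=1/5)
  d_1[P] = 3/5*1/10 + 0*1/10 + 1/5*3/10 + 1/5*1/5 = 4/25
  d_1[Q] = 3/5*1/5 + 0*3/10 + 1/5*3/10 + 1/5*1/5 = 11/50
  d_1[R] = 3/5*1/10 + 0*1/2 + 1/5*1/5 + 1/5*3/10 = 4/25
  d_1[S] = 3/5*3/5 + 0*1/10 + 1/5*1/5 + 1/5*3/10 = 23/50
d_1 = (P=4/25, Q=11/50, R=4/25, S=23/50)
  d_2[P] = 4/25*1/10 + 11/50*1/10 + 4/25*3/10 + 23/50*1/5 = 89/500
  d_2[Q] = 4/25*1/5 + 11/50*3/10 + 4/25*3/10 + 23/50*1/5 = 119/500
  d_2[R] = 4/25*1/10 + 11/50*1/2 + 4/25*1/5 + 23/50*3/10 = 37/125
  d_2[S] = 4/25*3/5 + 11/50*1/10 + 4/25*1/5 + 23/50*3/10 = 36/125
d_2 = (P=89/500, Q=119/500, R=37/125, S=36/125)

Answer: 89/500 119/500 37/125 36/125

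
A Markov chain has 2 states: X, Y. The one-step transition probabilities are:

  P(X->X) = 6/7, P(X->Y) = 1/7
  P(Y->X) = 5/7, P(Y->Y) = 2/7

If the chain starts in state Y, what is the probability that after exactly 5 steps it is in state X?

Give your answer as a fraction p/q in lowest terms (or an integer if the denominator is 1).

Answer: 14005/16807

Derivation:
Computing P^5 by repeated multiplication:
P^1 =
  X: [6/7, 1/7]
  Y: [5/7, 2/7]
P^2 =
  X: [41/49, 8/49]
  Y: [40/49, 9/49]
P^3 =
  X: [286/343, 57/343]
  Y: [285/343, 58/343]
P^4 =
  X: [2001/2401, 400/2401]
  Y: [2000/2401, 401/2401]
P^5 =
  X: [14006/16807, 2801/16807]
  Y: [14005/16807, 2802/16807]

(P^5)[Y -> X] = 14005/16807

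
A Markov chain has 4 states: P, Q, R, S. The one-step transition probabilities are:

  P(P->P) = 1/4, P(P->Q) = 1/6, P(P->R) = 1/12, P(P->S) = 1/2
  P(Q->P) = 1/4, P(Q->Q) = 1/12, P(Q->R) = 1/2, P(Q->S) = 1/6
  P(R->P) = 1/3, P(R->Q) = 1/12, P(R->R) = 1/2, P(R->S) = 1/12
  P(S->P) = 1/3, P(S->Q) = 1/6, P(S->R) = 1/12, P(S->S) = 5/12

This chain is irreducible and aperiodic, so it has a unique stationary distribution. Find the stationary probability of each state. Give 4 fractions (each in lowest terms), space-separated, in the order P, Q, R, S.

The stationary distribution satisfies pi = pi * P, i.e.:
  pi_P = 1/4*pi_P + 1/4*pi_Q + 1/3*pi_R + 1/3*pi_S
  pi_Q = 1/6*pi_P + 1/12*pi_Q + 1/12*pi_R + 1/6*pi_S
  pi_R = 1/12*pi_P + 1/2*pi_Q + 1/2*pi_R + 1/12*pi_S
  pi_S = 1/2*pi_P + 1/6*pi_Q + 1/12*pi_R + 5/12*pi_S
with normalization: pi_P + pi_Q + pi_R + pi_S = 1.

Using the first 3 balance equations plus normalization, the linear system A*pi = b is:
  [-3/4, 1/4, 1/3, 1/3] . pi = 0
  [1/6, -11/12, 1/12, 1/6] . pi = 0
  [1/12, 1/2, -1/2, 1/12] . pi = 0
  [1, 1, 1, 1] . pi = 1

Solving yields:
  pi_P = 371/1248
  pi_Q = 13/96
  pi_R = 23/96
  pi_S = 409/1248

Verification (pi * P):
  371/1248*1/4 + 13/96*1/4 + 23/96*1/3 + 409/1248*1/3 = 371/1248 = pi_P  (ok)
  371/1248*1/6 + 13/96*1/12 + 23/96*1/12 + 409/1248*1/6 = 13/96 = pi_Q  (ok)
  371/1248*1/12 + 13/96*1/2 + 23/96*1/2 + 409/1248*1/12 = 23/96 = pi_R  (ok)
  371/1248*1/2 + 13/96*1/6 + 23/96*1/12 + 409/1248*5/12 = 409/1248 = pi_S  (ok)

Answer: 371/1248 13/96 23/96 409/1248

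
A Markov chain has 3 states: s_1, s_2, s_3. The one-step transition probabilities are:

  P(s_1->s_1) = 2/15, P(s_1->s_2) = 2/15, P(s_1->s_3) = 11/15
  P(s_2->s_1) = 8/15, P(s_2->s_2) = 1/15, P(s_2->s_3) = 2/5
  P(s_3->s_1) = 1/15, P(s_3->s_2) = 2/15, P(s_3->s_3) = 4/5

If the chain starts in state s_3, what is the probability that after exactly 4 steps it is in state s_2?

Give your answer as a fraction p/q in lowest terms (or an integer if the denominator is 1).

Computing P^4 by repeated multiplication:
P^1 =
  s_1: [2/15, 2/15, 11/15]
  s_2: [8/15, 1/15, 2/5]
  s_3: [1/15, 2/15, 4/5]
P^2 =
  s_1: [31/225, 28/225, 166/225]
  s_2: [2/15, 29/225, 166/225]
  s_3: [2/15, 28/225, 167/225]
P^3 =
  s_1: [452/3375, 422/3375, 2501/3375]
  s_2: [458/3375, 421/3375, 832/1125]
  s_3: [451/3375, 422/3375, 278/375]
P^4 =
  s_1: [6781/50625, 6328/50625, 37516/50625]
  s_2: [452/3375, 6329/50625, 37516/50625]
  s_3: [452/3375, 6328/50625, 37517/50625]

(P^4)[s_3 -> s_2] = 6328/50625

Answer: 6328/50625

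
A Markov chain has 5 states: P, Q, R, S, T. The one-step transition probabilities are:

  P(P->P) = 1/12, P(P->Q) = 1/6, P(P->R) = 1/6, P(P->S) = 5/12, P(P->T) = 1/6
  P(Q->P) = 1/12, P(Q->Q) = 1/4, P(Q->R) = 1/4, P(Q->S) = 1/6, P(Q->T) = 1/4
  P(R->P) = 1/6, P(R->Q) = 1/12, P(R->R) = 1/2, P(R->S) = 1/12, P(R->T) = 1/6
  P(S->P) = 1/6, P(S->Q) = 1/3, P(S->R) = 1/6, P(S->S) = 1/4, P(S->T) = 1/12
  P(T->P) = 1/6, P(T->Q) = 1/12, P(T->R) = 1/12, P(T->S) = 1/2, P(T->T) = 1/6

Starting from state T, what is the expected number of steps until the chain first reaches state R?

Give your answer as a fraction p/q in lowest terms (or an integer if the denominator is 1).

Let h_i = expected steps to first reach R from state i.
Boundary: h_R = 0.
First-step equations for the other states:
  h_P = 1 + 1/12*h_P + 1/6*h_Q + 1/6*h_R + 5/12*h_S + 1/6*h_T
  h_Q = 1 + 1/12*h_P + 1/4*h_Q + 1/4*h_R + 1/6*h_S + 1/4*h_T
  h_S = 1 + 1/6*h_P + 1/3*h_Q + 1/6*h_R + 1/4*h_S + 1/12*h_T
  h_T = 1 + 1/6*h_P + 1/12*h_Q + 1/12*h_R + 1/2*h_S + 1/6*h_T

Substituting h_R = 0 and rearranging gives the linear system (I - Q) h = 1:
  [11/12, -1/6, -5/12, -1/6] . (h_P, h_Q, h_S, h_T) = 1
  [-1/12, 3/4, -1/6, -1/4] . (h_P, h_Q, h_S, h_T) = 1
  [-1/6, -1/3, 3/4, -1/12] . (h_P, h_Q, h_S, h_T) = 1
  [-1/6, -1/12, -1/2, 5/6] . (h_P, h_Q, h_S, h_T) = 1

Solving yields:
  h_P = 11676/2011
  h_Q = 10764/2011
  h_S = 11472/2011
  h_T = 12708/2011

Starting state is T, so the expected hitting time is h_T = 12708/2011.

Answer: 12708/2011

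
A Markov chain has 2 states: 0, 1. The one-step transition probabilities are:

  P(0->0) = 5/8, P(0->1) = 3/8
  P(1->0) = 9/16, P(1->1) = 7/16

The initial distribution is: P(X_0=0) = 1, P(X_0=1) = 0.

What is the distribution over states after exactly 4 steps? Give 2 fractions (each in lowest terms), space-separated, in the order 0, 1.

Answer: 19661/32768 13107/32768

Derivation:
Propagating the distribution step by step (d_{t+1} = d_t * P):
d_0 = (0=1, 1=0)
  d_1[0] = 1*5/8 + 0*9/16 = 5/8
  d_1[1] = 1*3/8 + 0*7/16 = 3/8
d_1 = (0=5/8, 1=3/8)
  d_2[0] = 5/8*5/8 + 3/8*9/16 = 77/128
  d_2[1] = 5/8*3/8 + 3/8*7/16 = 51/128
d_2 = (0=77/128, 1=51/128)
  d_3[0] = 77/128*5/8 + 51/128*9/16 = 1229/2048
  d_3[1] = 77/128*3/8 + 51/128*7/16 = 819/2048
d_3 = (0=1229/2048, 1=819/2048)
  d_4[0] = 1229/2048*5/8 + 819/2048*9/16 = 19661/32768
  d_4[1] = 1229/2048*3/8 + 819/2048*7/16 = 13107/32768
d_4 = (0=19661/32768, 1=13107/32768)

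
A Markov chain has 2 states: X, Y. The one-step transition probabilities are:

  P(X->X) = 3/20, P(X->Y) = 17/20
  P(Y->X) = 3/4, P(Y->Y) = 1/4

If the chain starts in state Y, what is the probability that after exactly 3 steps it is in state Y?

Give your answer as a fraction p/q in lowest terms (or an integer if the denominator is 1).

Computing P^3 by repeated multiplication:
P^1 =
  X: [3/20, 17/20]
  Y: [3/4, 1/4]
P^2 =
  X: [33/50, 17/50]
  Y: [3/10, 7/10]
P^3 =
  X: [177/500, 323/500]
  Y: [57/100, 43/100]

(P^3)[Y -> Y] = 43/100

Answer: 43/100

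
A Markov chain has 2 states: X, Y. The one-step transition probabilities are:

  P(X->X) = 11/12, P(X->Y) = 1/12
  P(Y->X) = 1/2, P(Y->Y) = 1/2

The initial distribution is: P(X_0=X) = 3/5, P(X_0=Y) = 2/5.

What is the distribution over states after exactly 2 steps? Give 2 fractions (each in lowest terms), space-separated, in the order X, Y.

Propagating the distribution step by step (d_{t+1} = d_t * P):
d_0 = (X=3/5, Y=2/5)
  d_1[X] = 3/5*11/12 + 2/5*1/2 = 3/4
  d_1[Y] = 3/5*1/12 + 2/5*1/2 = 1/4
d_1 = (X=3/4, Y=1/4)
  d_2[X] = 3/4*11/12 + 1/4*1/2 = 13/16
  d_2[Y] = 3/4*1/12 + 1/4*1/2 = 3/16
d_2 = (X=13/16, Y=3/16)

Answer: 13/16 3/16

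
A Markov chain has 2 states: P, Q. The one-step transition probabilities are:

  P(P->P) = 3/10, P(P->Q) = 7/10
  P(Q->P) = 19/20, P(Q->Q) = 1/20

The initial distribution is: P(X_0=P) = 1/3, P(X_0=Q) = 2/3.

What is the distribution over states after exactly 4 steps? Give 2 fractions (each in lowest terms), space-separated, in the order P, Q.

Propagating the distribution step by step (d_{t+1} = d_t * P):
d_0 = (P=1/3, Q=2/3)
  d_1[P] = 1/3*3/10 + 2/3*19/20 = 11/15
  d_1[Q] = 1/3*7/10 + 2/3*1/20 = 4/15
d_1 = (P=11/15, Q=4/15)
  d_2[P] = 11/15*3/10 + 4/15*19/20 = 71/150
  d_2[Q] = 11/15*7/10 + 4/15*1/20 = 79/150
d_2 = (P=71/150, Q=79/150)
  d_3[P] = 71/150*3/10 + 79/150*19/20 = 1927/3000
  d_3[Q] = 71/150*7/10 + 79/150*1/20 = 1073/3000
d_3 = (P=1927/3000, Q=1073/3000)
  d_4[P] = 1927/3000*3/10 + 1073/3000*19/20 = 31949/60000
  d_4[Q] = 1927/3000*7/10 + 1073/3000*1/20 = 28051/60000
d_4 = (P=31949/60000, Q=28051/60000)

Answer: 31949/60000 28051/60000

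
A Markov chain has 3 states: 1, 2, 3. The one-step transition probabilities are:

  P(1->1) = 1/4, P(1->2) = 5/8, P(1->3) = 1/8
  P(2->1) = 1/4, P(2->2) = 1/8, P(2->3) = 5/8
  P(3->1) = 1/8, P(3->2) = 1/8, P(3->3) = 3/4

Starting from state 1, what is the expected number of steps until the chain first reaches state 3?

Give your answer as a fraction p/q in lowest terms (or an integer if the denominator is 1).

Answer: 3

Derivation:
Let h_i = expected steps to first reach 3 from state i.
Boundary: h_3 = 0.
First-step equations for the other states:
  h_1 = 1 + 1/4*h_1 + 5/8*h_2 + 1/8*h_3
  h_2 = 1 + 1/4*h_1 + 1/8*h_2 + 5/8*h_3

Substituting h_3 = 0 and rearranging gives the linear system (I - Q) h = 1:
  [3/4, -5/8] . (h_1, h_2) = 1
  [-1/4, 7/8] . (h_1, h_2) = 1

Solving yields:
  h_1 = 3
  h_2 = 2

Starting state is 1, so the expected hitting time is h_1 = 3.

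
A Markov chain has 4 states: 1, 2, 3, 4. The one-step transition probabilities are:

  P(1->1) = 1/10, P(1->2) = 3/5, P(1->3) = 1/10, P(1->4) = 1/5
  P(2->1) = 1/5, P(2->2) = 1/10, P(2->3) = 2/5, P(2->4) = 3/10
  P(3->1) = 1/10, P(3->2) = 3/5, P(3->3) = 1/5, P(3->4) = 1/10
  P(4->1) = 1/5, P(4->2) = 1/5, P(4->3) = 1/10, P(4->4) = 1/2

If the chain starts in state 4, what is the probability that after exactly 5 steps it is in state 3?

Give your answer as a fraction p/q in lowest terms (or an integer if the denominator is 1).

Computing P^5 by repeated multiplication:
P^1 =
  1: [1/10, 3/5, 1/10, 1/5]
  2: [1/5, 1/10, 2/5, 3/10]
  3: [1/10, 3/5, 1/5, 1/10]
  4: [1/5, 1/5, 1/10, 1/2]
P^2 =
  1: [9/50, 11/50, 29/100, 31/100]
  2: [7/50, 43/100, 17/100, 13/50]
  3: [17/100, 13/50, 3/10, 27/100]
  4: [17/100, 3/10, 17/100, 9/25]
P^3 =
  1: [153/1000, 183/500, 39/200, 143/500]
  2: [169/1000, 281/1000, 123/500, 38/125]
  3: [153/1000, 181/500, 26/125, 277/1000]
  4: [83/500, 153/500, 207/1000, 321/1000]
P^4 =
  1: [413/2500, 1513/5000, 2293/10000, 3029/10000]
  2: [317/2000, 3379/10000, 2089/10000, 2947/10000]
  3: [1639/10000, 1541/5000, 1147/5000, 597/2000]
  4: [1627/10000, 1593/5000, 17/80, 1531/5000]
P^5 =
  1: [3211/20000, 16377/50000, 21371/100000, 1491/5000]
  2: [8163/50000, 31317/100000, 11113/50000, 30131/100000]
  3: [16067/100000, 653/2000, 1077/5000, 29743/100000]
  4: [2031/12500, 15911/50000, 21683/100000, 30247/100000]

(P^5)[4 -> 3] = 21683/100000

Answer: 21683/100000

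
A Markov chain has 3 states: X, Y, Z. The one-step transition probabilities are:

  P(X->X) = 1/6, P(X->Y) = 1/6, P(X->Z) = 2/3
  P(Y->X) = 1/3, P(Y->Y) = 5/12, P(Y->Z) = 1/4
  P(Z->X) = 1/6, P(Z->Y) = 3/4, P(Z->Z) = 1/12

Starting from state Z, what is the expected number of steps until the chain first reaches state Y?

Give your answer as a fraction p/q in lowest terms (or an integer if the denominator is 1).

Answer: 72/47

Derivation:
Let h_i = expected steps to first reach Y from state i.
Boundary: h_Y = 0.
First-step equations for the other states:
  h_X = 1 + 1/6*h_X + 1/6*h_Y + 2/3*h_Z
  h_Z = 1 + 1/6*h_X + 3/4*h_Y + 1/12*h_Z

Substituting h_Y = 0 and rearranging gives the linear system (I - Q) h = 1:
  [5/6, -2/3] . (h_X, h_Z) = 1
  [-1/6, 11/12] . (h_X, h_Z) = 1

Solving yields:
  h_X = 114/47
  h_Z = 72/47

Starting state is Z, so the expected hitting time is h_Z = 72/47.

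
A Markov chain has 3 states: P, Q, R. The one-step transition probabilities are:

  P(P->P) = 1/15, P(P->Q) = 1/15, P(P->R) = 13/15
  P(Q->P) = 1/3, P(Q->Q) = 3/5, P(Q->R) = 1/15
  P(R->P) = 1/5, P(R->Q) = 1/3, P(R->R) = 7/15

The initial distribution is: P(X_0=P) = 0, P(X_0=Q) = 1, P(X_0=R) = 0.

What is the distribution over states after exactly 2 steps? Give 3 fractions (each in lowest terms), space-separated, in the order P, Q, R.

Propagating the distribution step by step (d_{t+1} = d_t * P):
d_0 = (P=0, Q=1, R=0)
  d_1[P] = 0*1/15 + 1*1/3 + 0*1/5 = 1/3
  d_1[Q] = 0*1/15 + 1*3/5 + 0*1/3 = 3/5
  d_1[R] = 0*13/15 + 1*1/15 + 0*7/15 = 1/15
d_1 = (P=1/3, Q=3/5, R=1/15)
  d_2[P] = 1/3*1/15 + 3/5*1/3 + 1/15*1/5 = 53/225
  d_2[Q] = 1/3*1/15 + 3/5*3/5 + 1/15*1/3 = 91/225
  d_2[R] = 1/3*13/15 + 3/5*1/15 + 1/15*7/15 = 9/25
d_2 = (P=53/225, Q=91/225, R=9/25)

Answer: 53/225 91/225 9/25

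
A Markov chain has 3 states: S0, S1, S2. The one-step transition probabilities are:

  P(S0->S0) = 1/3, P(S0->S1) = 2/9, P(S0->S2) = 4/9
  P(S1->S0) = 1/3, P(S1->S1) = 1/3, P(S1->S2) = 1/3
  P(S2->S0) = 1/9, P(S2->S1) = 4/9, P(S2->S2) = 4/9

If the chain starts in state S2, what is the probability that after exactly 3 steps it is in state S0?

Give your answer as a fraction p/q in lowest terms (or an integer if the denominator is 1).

Computing P^3 by repeated multiplication:
P^1 =
  S0: [1/3, 2/9, 4/9]
  S1: [1/3, 1/3, 1/3]
  S2: [1/9, 4/9, 4/9]
P^2 =
  S0: [19/81, 28/81, 34/81]
  S1: [7/27, 1/3, 11/27]
  S2: [19/81, 10/27, 32/81]
P^3 =
  S0: [175/729, 86/243, 296/729]
  S1: [59/243, 85/243, 11/27]
  S2: [179/729, 256/729, 98/243]

(P^3)[S2 -> S0] = 179/729

Answer: 179/729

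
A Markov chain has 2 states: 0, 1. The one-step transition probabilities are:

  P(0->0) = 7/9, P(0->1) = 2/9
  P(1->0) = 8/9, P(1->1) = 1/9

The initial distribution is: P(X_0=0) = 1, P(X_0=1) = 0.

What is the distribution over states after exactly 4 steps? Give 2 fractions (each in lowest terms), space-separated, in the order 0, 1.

Answer: 5249/6561 1312/6561

Derivation:
Propagating the distribution step by step (d_{t+1} = d_t * P):
d_0 = (0=1, 1=0)
  d_1[0] = 1*7/9 + 0*8/9 = 7/9
  d_1[1] = 1*2/9 + 0*1/9 = 2/9
d_1 = (0=7/9, 1=2/9)
  d_2[0] = 7/9*7/9 + 2/9*8/9 = 65/81
  d_2[1] = 7/9*2/9 + 2/9*1/9 = 16/81
d_2 = (0=65/81, 1=16/81)
  d_3[0] = 65/81*7/9 + 16/81*8/9 = 583/729
  d_3[1] = 65/81*2/9 + 16/81*1/9 = 146/729
d_3 = (0=583/729, 1=146/729)
  d_4[0] = 583/729*7/9 + 146/729*8/9 = 5249/6561
  d_4[1] = 583/729*2/9 + 146/729*1/9 = 1312/6561
d_4 = (0=5249/6561, 1=1312/6561)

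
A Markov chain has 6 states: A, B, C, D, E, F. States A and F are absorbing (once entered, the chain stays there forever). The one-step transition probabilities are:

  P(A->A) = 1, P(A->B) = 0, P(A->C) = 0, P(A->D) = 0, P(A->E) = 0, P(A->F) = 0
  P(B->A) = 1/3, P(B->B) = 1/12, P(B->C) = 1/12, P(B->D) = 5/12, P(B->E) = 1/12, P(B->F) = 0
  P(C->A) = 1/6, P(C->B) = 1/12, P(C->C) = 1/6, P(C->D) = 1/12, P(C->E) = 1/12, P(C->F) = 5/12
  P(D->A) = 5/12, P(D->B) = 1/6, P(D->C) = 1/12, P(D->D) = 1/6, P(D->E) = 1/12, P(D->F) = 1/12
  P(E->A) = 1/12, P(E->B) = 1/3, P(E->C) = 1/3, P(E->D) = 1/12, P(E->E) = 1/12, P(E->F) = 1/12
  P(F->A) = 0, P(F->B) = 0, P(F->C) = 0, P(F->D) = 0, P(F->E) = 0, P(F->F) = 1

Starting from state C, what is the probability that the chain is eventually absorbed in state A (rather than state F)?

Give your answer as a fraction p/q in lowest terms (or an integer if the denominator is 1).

Let a_i = P(absorbed in A | start in state i).
Boundary conditions: a_A = 1, a_F = 0.
For each transient state i, a_i = sum_j P(i->j) * a_j:
  a_B = 1/3*a_A + 1/12*a_B + 1/12*a_C + 5/12*a_D + 1/12*a_E + 0*a_F
  a_C = 1/6*a_A + 1/12*a_B + 1/6*a_C + 1/12*a_D + 1/12*a_E + 5/12*a_F
  a_D = 5/12*a_A + 1/6*a_B + 1/12*a_C + 1/6*a_D + 1/12*a_E + 1/12*a_F
  a_E = 1/12*a_A + 1/3*a_B + 1/3*a_C + 1/12*a_D + 1/12*a_E + 1/12*a_F

Substituting a_A = 1 and a_F = 0, rearrange to (I - Q) a = r where r[i] = P(i -> A):
  [11/12, -1/12, -5/12, -1/12] . (a_B, a_C, a_D, a_E) = 1/3
  [-1/12, 5/6, -1/12, -1/12] . (a_B, a_C, a_D, a_E) = 1/6
  [-1/6, -1/12, 5/6, -1/12] . (a_B, a_C, a_D, a_E) = 5/12
  [-1/3, -1/3, -1/12, 11/12] . (a_B, a_C, a_D, a_E) = 1/12

Solving yields:
  a_B = 7531/9377
  a_C = 3910/9377
  a_D = 7152/9377
  a_E = 5663/9377

Starting state is C, so the absorption probability is a_C = 3910/9377.

Answer: 3910/9377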